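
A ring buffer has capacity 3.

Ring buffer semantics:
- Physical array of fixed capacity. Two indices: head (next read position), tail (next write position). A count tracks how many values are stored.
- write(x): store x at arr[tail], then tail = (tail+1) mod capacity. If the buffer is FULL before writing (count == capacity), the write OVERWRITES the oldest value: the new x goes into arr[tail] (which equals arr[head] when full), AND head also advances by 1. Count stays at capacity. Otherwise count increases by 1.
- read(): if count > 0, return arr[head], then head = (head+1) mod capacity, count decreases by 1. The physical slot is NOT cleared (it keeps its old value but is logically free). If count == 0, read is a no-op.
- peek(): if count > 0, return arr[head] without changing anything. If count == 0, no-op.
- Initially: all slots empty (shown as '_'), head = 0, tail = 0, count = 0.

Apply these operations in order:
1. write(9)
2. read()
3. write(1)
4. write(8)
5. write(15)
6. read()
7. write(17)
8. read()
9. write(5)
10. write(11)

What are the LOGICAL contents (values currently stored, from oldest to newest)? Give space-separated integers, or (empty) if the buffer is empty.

Answer: 17 5 11

Derivation:
After op 1 (write(9)): arr=[9 _ _] head=0 tail=1 count=1
After op 2 (read()): arr=[9 _ _] head=1 tail=1 count=0
After op 3 (write(1)): arr=[9 1 _] head=1 tail=2 count=1
After op 4 (write(8)): arr=[9 1 8] head=1 tail=0 count=2
After op 5 (write(15)): arr=[15 1 8] head=1 tail=1 count=3
After op 6 (read()): arr=[15 1 8] head=2 tail=1 count=2
After op 7 (write(17)): arr=[15 17 8] head=2 tail=2 count=3
After op 8 (read()): arr=[15 17 8] head=0 tail=2 count=2
After op 9 (write(5)): arr=[15 17 5] head=0 tail=0 count=3
After op 10 (write(11)): arr=[11 17 5] head=1 tail=1 count=3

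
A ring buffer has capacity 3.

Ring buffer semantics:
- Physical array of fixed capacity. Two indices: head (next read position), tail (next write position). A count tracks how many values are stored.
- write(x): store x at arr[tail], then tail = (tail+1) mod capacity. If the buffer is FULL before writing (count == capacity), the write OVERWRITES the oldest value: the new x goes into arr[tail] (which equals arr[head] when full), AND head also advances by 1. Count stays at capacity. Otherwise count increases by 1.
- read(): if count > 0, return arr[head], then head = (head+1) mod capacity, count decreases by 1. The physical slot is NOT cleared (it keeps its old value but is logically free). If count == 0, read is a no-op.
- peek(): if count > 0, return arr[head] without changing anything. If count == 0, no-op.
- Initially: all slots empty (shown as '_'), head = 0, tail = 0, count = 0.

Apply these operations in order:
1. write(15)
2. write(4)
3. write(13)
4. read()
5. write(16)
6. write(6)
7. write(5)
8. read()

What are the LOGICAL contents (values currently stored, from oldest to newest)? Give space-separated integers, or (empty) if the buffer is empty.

Answer: 6 5

Derivation:
After op 1 (write(15)): arr=[15 _ _] head=0 tail=1 count=1
After op 2 (write(4)): arr=[15 4 _] head=0 tail=2 count=2
After op 3 (write(13)): arr=[15 4 13] head=0 tail=0 count=3
After op 4 (read()): arr=[15 4 13] head=1 tail=0 count=2
After op 5 (write(16)): arr=[16 4 13] head=1 tail=1 count=3
After op 6 (write(6)): arr=[16 6 13] head=2 tail=2 count=3
After op 7 (write(5)): arr=[16 6 5] head=0 tail=0 count=3
After op 8 (read()): arr=[16 6 5] head=1 tail=0 count=2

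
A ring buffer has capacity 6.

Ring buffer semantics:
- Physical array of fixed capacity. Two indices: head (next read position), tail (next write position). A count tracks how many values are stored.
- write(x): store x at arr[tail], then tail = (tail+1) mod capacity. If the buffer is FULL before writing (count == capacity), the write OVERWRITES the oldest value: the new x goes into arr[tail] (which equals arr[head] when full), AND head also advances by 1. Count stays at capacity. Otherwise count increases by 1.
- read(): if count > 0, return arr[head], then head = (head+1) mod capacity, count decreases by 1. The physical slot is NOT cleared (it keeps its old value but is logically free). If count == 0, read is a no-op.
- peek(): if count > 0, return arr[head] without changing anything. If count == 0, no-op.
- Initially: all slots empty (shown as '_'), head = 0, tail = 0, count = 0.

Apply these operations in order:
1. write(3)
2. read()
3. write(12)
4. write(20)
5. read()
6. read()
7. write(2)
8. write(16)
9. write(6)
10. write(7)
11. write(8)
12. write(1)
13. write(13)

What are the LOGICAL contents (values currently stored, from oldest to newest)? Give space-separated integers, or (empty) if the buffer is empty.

Answer: 16 6 7 8 1 13

Derivation:
After op 1 (write(3)): arr=[3 _ _ _ _ _] head=0 tail=1 count=1
After op 2 (read()): arr=[3 _ _ _ _ _] head=1 tail=1 count=0
After op 3 (write(12)): arr=[3 12 _ _ _ _] head=1 tail=2 count=1
After op 4 (write(20)): arr=[3 12 20 _ _ _] head=1 tail=3 count=2
After op 5 (read()): arr=[3 12 20 _ _ _] head=2 tail=3 count=1
After op 6 (read()): arr=[3 12 20 _ _ _] head=3 tail=3 count=0
After op 7 (write(2)): arr=[3 12 20 2 _ _] head=3 tail=4 count=1
After op 8 (write(16)): arr=[3 12 20 2 16 _] head=3 tail=5 count=2
After op 9 (write(6)): arr=[3 12 20 2 16 6] head=3 tail=0 count=3
After op 10 (write(7)): arr=[7 12 20 2 16 6] head=3 tail=1 count=4
After op 11 (write(8)): arr=[7 8 20 2 16 6] head=3 tail=2 count=5
After op 12 (write(1)): arr=[7 8 1 2 16 6] head=3 tail=3 count=6
After op 13 (write(13)): arr=[7 8 1 13 16 6] head=4 tail=4 count=6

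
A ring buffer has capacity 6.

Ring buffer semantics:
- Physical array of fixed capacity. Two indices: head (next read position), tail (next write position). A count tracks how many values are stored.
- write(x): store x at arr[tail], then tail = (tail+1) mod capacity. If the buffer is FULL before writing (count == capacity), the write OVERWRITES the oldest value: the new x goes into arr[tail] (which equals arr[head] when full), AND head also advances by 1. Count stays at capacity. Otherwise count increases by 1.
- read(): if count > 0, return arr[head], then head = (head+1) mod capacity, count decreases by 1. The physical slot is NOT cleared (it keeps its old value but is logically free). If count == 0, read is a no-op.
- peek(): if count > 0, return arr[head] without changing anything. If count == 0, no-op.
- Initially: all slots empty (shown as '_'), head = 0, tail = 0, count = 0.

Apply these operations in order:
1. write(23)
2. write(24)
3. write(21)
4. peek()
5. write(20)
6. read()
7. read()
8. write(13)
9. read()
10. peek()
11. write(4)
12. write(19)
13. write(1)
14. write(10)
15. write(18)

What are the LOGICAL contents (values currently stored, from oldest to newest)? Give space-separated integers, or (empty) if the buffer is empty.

After op 1 (write(23)): arr=[23 _ _ _ _ _] head=0 tail=1 count=1
After op 2 (write(24)): arr=[23 24 _ _ _ _] head=0 tail=2 count=2
After op 3 (write(21)): arr=[23 24 21 _ _ _] head=0 tail=3 count=3
After op 4 (peek()): arr=[23 24 21 _ _ _] head=0 tail=3 count=3
After op 5 (write(20)): arr=[23 24 21 20 _ _] head=0 tail=4 count=4
After op 6 (read()): arr=[23 24 21 20 _ _] head=1 tail=4 count=3
After op 7 (read()): arr=[23 24 21 20 _ _] head=2 tail=4 count=2
After op 8 (write(13)): arr=[23 24 21 20 13 _] head=2 tail=5 count=3
After op 9 (read()): arr=[23 24 21 20 13 _] head=3 tail=5 count=2
After op 10 (peek()): arr=[23 24 21 20 13 _] head=3 tail=5 count=2
After op 11 (write(4)): arr=[23 24 21 20 13 4] head=3 tail=0 count=3
After op 12 (write(19)): arr=[19 24 21 20 13 4] head=3 tail=1 count=4
After op 13 (write(1)): arr=[19 1 21 20 13 4] head=3 tail=2 count=5
After op 14 (write(10)): arr=[19 1 10 20 13 4] head=3 tail=3 count=6
After op 15 (write(18)): arr=[19 1 10 18 13 4] head=4 tail=4 count=6

Answer: 13 4 19 1 10 18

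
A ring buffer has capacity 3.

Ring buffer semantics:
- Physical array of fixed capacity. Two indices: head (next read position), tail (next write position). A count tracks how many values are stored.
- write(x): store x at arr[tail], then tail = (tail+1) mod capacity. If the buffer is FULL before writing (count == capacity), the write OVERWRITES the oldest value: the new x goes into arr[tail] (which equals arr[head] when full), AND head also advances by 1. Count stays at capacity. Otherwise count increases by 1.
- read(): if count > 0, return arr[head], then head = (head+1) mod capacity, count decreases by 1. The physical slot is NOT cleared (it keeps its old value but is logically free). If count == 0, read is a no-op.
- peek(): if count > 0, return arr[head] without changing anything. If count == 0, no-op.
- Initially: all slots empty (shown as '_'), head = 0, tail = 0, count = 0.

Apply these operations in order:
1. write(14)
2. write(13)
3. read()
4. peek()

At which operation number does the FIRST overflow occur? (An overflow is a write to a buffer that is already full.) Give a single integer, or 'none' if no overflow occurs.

Answer: none

Derivation:
After op 1 (write(14)): arr=[14 _ _] head=0 tail=1 count=1
After op 2 (write(13)): arr=[14 13 _] head=0 tail=2 count=2
After op 3 (read()): arr=[14 13 _] head=1 tail=2 count=1
After op 4 (peek()): arr=[14 13 _] head=1 tail=2 count=1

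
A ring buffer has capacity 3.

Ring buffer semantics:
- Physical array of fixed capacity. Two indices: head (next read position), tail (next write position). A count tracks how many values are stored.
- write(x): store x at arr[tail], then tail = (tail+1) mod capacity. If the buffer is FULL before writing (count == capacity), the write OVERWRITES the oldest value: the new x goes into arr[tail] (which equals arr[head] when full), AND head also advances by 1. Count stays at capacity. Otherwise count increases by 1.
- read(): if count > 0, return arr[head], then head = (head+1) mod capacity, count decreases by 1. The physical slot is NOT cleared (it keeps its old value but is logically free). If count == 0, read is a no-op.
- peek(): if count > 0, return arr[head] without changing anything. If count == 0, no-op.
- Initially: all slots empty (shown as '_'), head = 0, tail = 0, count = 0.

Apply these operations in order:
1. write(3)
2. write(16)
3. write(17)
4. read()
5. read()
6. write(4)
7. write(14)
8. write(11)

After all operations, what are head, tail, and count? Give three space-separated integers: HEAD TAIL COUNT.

Answer: 0 0 3

Derivation:
After op 1 (write(3)): arr=[3 _ _] head=0 tail=1 count=1
After op 2 (write(16)): arr=[3 16 _] head=0 tail=2 count=2
After op 3 (write(17)): arr=[3 16 17] head=0 tail=0 count=3
After op 4 (read()): arr=[3 16 17] head=1 tail=0 count=2
After op 5 (read()): arr=[3 16 17] head=2 tail=0 count=1
After op 6 (write(4)): arr=[4 16 17] head=2 tail=1 count=2
After op 7 (write(14)): arr=[4 14 17] head=2 tail=2 count=3
After op 8 (write(11)): arr=[4 14 11] head=0 tail=0 count=3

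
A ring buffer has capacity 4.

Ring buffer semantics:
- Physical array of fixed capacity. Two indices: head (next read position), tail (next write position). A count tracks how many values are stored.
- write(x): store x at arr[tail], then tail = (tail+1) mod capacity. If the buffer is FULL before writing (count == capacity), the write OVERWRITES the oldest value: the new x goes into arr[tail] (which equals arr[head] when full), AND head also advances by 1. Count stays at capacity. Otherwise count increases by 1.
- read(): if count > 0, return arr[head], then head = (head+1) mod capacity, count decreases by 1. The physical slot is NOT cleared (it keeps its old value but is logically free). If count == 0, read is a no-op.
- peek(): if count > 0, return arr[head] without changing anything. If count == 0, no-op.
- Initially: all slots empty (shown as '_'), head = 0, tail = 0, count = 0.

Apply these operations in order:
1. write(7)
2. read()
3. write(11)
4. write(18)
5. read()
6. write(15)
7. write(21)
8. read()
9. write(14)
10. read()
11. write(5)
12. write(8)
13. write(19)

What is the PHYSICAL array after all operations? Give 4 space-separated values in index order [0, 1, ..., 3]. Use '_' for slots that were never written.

Answer: 19 14 5 8

Derivation:
After op 1 (write(7)): arr=[7 _ _ _] head=0 tail=1 count=1
After op 2 (read()): arr=[7 _ _ _] head=1 tail=1 count=0
After op 3 (write(11)): arr=[7 11 _ _] head=1 tail=2 count=1
After op 4 (write(18)): arr=[7 11 18 _] head=1 tail=3 count=2
After op 5 (read()): arr=[7 11 18 _] head=2 tail=3 count=1
After op 6 (write(15)): arr=[7 11 18 15] head=2 tail=0 count=2
After op 7 (write(21)): arr=[21 11 18 15] head=2 tail=1 count=3
After op 8 (read()): arr=[21 11 18 15] head=3 tail=1 count=2
After op 9 (write(14)): arr=[21 14 18 15] head=3 tail=2 count=3
After op 10 (read()): arr=[21 14 18 15] head=0 tail=2 count=2
After op 11 (write(5)): arr=[21 14 5 15] head=0 tail=3 count=3
After op 12 (write(8)): arr=[21 14 5 8] head=0 tail=0 count=4
After op 13 (write(19)): arr=[19 14 5 8] head=1 tail=1 count=4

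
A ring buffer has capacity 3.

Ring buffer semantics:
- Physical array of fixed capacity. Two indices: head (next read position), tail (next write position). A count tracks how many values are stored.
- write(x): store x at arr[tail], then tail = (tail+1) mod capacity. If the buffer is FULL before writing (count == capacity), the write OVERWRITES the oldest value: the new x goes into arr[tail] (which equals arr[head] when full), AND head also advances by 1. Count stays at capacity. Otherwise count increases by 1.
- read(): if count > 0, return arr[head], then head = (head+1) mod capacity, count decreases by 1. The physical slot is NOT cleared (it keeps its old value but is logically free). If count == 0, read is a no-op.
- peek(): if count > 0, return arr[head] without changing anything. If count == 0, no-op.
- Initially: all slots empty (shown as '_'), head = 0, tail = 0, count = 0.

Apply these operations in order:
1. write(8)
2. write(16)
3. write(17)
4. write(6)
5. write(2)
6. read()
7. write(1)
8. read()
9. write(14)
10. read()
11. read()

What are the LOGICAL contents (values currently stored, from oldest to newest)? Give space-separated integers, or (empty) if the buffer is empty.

Answer: 14

Derivation:
After op 1 (write(8)): arr=[8 _ _] head=0 tail=1 count=1
After op 2 (write(16)): arr=[8 16 _] head=0 tail=2 count=2
After op 3 (write(17)): arr=[8 16 17] head=0 tail=0 count=3
After op 4 (write(6)): arr=[6 16 17] head=1 tail=1 count=3
After op 5 (write(2)): arr=[6 2 17] head=2 tail=2 count=3
After op 6 (read()): arr=[6 2 17] head=0 tail=2 count=2
After op 7 (write(1)): arr=[6 2 1] head=0 tail=0 count=3
After op 8 (read()): arr=[6 2 1] head=1 tail=0 count=2
After op 9 (write(14)): arr=[14 2 1] head=1 tail=1 count=3
After op 10 (read()): arr=[14 2 1] head=2 tail=1 count=2
After op 11 (read()): arr=[14 2 1] head=0 tail=1 count=1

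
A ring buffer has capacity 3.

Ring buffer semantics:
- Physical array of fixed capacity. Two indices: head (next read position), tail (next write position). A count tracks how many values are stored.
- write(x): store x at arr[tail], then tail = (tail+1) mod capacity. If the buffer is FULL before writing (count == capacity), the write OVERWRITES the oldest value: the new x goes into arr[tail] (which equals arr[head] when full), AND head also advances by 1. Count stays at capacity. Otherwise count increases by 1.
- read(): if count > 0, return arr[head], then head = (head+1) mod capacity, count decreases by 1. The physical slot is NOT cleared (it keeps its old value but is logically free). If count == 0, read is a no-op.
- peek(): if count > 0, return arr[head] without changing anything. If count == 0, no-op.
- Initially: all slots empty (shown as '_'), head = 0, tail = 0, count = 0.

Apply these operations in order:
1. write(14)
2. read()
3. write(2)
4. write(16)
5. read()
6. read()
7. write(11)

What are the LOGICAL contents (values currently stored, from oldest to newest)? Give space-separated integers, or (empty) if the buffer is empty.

Answer: 11

Derivation:
After op 1 (write(14)): arr=[14 _ _] head=0 tail=1 count=1
After op 2 (read()): arr=[14 _ _] head=1 tail=1 count=0
After op 3 (write(2)): arr=[14 2 _] head=1 tail=2 count=1
After op 4 (write(16)): arr=[14 2 16] head=1 tail=0 count=2
After op 5 (read()): arr=[14 2 16] head=2 tail=0 count=1
After op 6 (read()): arr=[14 2 16] head=0 tail=0 count=0
After op 7 (write(11)): arr=[11 2 16] head=0 tail=1 count=1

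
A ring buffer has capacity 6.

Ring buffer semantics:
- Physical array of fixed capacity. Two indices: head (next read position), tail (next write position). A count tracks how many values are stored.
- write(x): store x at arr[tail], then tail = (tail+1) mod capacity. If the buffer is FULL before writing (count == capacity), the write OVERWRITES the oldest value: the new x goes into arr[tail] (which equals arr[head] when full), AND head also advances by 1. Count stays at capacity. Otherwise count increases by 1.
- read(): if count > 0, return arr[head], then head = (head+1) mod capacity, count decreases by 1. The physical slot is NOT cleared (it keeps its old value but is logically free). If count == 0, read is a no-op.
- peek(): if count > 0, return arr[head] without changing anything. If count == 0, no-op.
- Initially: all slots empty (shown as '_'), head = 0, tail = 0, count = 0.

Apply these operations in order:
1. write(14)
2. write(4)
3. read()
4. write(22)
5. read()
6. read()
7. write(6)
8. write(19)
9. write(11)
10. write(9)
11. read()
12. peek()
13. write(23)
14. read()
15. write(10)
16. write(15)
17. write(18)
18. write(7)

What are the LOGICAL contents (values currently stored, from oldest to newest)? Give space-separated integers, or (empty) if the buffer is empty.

After op 1 (write(14)): arr=[14 _ _ _ _ _] head=0 tail=1 count=1
After op 2 (write(4)): arr=[14 4 _ _ _ _] head=0 tail=2 count=2
After op 3 (read()): arr=[14 4 _ _ _ _] head=1 tail=2 count=1
After op 4 (write(22)): arr=[14 4 22 _ _ _] head=1 tail=3 count=2
After op 5 (read()): arr=[14 4 22 _ _ _] head=2 tail=3 count=1
After op 6 (read()): arr=[14 4 22 _ _ _] head=3 tail=3 count=0
After op 7 (write(6)): arr=[14 4 22 6 _ _] head=3 tail=4 count=1
After op 8 (write(19)): arr=[14 4 22 6 19 _] head=3 tail=5 count=2
After op 9 (write(11)): arr=[14 4 22 6 19 11] head=3 tail=0 count=3
After op 10 (write(9)): arr=[9 4 22 6 19 11] head=3 tail=1 count=4
After op 11 (read()): arr=[9 4 22 6 19 11] head=4 tail=1 count=3
After op 12 (peek()): arr=[9 4 22 6 19 11] head=4 tail=1 count=3
After op 13 (write(23)): arr=[9 23 22 6 19 11] head=4 tail=2 count=4
After op 14 (read()): arr=[9 23 22 6 19 11] head=5 tail=2 count=3
After op 15 (write(10)): arr=[9 23 10 6 19 11] head=5 tail=3 count=4
After op 16 (write(15)): arr=[9 23 10 15 19 11] head=5 tail=4 count=5
After op 17 (write(18)): arr=[9 23 10 15 18 11] head=5 tail=5 count=6
After op 18 (write(7)): arr=[9 23 10 15 18 7] head=0 tail=0 count=6

Answer: 9 23 10 15 18 7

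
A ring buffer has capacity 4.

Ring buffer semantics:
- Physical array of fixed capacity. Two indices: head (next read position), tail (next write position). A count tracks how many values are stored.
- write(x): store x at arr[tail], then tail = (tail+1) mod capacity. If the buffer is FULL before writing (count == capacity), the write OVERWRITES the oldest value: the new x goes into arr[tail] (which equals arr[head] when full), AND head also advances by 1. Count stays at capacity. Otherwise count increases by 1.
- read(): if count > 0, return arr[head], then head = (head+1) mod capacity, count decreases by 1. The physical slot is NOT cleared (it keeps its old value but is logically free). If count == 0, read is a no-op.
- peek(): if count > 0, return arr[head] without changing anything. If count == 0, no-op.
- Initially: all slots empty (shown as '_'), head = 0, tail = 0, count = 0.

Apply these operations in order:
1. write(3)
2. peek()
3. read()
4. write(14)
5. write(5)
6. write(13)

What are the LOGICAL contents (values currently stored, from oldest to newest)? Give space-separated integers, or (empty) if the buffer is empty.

After op 1 (write(3)): arr=[3 _ _ _] head=0 tail=1 count=1
After op 2 (peek()): arr=[3 _ _ _] head=0 tail=1 count=1
After op 3 (read()): arr=[3 _ _ _] head=1 tail=1 count=0
After op 4 (write(14)): arr=[3 14 _ _] head=1 tail=2 count=1
After op 5 (write(5)): arr=[3 14 5 _] head=1 tail=3 count=2
After op 6 (write(13)): arr=[3 14 5 13] head=1 tail=0 count=3

Answer: 14 5 13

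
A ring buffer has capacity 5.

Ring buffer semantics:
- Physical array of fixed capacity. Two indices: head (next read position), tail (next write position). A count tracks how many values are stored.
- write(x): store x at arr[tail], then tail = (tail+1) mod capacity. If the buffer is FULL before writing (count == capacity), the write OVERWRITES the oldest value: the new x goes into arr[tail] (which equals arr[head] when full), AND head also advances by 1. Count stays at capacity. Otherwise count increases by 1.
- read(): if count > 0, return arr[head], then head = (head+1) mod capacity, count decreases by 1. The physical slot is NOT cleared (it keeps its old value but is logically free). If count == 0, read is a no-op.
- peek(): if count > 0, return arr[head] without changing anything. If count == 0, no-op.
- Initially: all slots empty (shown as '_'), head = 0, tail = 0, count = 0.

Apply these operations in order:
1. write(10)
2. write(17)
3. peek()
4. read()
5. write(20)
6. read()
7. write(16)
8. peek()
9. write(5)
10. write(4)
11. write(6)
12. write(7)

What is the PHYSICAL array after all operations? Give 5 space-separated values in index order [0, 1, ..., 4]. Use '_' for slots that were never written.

Answer: 4 6 7 16 5

Derivation:
After op 1 (write(10)): arr=[10 _ _ _ _] head=0 tail=1 count=1
After op 2 (write(17)): arr=[10 17 _ _ _] head=0 tail=2 count=2
After op 3 (peek()): arr=[10 17 _ _ _] head=0 tail=2 count=2
After op 4 (read()): arr=[10 17 _ _ _] head=1 tail=2 count=1
After op 5 (write(20)): arr=[10 17 20 _ _] head=1 tail=3 count=2
After op 6 (read()): arr=[10 17 20 _ _] head=2 tail=3 count=1
After op 7 (write(16)): arr=[10 17 20 16 _] head=2 tail=4 count=2
After op 8 (peek()): arr=[10 17 20 16 _] head=2 tail=4 count=2
After op 9 (write(5)): arr=[10 17 20 16 5] head=2 tail=0 count=3
After op 10 (write(4)): arr=[4 17 20 16 5] head=2 tail=1 count=4
After op 11 (write(6)): arr=[4 6 20 16 5] head=2 tail=2 count=5
After op 12 (write(7)): arr=[4 6 7 16 5] head=3 tail=3 count=5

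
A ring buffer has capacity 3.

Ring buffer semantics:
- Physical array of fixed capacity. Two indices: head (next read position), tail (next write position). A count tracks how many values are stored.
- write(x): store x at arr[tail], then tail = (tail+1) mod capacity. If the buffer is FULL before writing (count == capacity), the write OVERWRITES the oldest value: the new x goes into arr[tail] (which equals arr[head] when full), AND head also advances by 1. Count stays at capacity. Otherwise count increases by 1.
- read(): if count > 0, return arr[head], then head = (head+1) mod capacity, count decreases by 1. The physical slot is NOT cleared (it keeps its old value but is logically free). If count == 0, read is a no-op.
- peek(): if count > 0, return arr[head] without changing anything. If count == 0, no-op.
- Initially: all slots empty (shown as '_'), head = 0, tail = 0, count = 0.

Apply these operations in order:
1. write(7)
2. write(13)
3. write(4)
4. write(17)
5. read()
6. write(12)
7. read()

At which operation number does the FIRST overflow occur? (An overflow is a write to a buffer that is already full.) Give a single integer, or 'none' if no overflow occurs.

After op 1 (write(7)): arr=[7 _ _] head=0 tail=1 count=1
After op 2 (write(13)): arr=[7 13 _] head=0 tail=2 count=2
After op 3 (write(4)): arr=[7 13 4] head=0 tail=0 count=3
After op 4 (write(17)): arr=[17 13 4] head=1 tail=1 count=3
After op 5 (read()): arr=[17 13 4] head=2 tail=1 count=2
After op 6 (write(12)): arr=[17 12 4] head=2 tail=2 count=3
After op 7 (read()): arr=[17 12 4] head=0 tail=2 count=2

Answer: 4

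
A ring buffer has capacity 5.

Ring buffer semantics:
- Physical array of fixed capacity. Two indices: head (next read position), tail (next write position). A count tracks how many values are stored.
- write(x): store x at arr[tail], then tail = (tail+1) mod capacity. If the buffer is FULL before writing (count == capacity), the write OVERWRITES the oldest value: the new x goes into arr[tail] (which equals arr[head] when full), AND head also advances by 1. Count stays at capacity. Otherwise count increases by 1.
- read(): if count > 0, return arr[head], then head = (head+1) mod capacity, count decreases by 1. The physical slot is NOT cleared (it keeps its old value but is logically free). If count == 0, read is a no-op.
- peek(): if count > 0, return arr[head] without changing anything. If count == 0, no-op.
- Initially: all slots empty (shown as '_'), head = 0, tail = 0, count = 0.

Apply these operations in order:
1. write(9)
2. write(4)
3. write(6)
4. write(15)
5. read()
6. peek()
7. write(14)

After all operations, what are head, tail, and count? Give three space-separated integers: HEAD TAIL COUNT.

After op 1 (write(9)): arr=[9 _ _ _ _] head=0 tail=1 count=1
After op 2 (write(4)): arr=[9 4 _ _ _] head=0 tail=2 count=2
After op 3 (write(6)): arr=[9 4 6 _ _] head=0 tail=3 count=3
After op 4 (write(15)): arr=[9 4 6 15 _] head=0 tail=4 count=4
After op 5 (read()): arr=[9 4 6 15 _] head=1 tail=4 count=3
After op 6 (peek()): arr=[9 4 6 15 _] head=1 tail=4 count=3
After op 7 (write(14)): arr=[9 4 6 15 14] head=1 tail=0 count=4

Answer: 1 0 4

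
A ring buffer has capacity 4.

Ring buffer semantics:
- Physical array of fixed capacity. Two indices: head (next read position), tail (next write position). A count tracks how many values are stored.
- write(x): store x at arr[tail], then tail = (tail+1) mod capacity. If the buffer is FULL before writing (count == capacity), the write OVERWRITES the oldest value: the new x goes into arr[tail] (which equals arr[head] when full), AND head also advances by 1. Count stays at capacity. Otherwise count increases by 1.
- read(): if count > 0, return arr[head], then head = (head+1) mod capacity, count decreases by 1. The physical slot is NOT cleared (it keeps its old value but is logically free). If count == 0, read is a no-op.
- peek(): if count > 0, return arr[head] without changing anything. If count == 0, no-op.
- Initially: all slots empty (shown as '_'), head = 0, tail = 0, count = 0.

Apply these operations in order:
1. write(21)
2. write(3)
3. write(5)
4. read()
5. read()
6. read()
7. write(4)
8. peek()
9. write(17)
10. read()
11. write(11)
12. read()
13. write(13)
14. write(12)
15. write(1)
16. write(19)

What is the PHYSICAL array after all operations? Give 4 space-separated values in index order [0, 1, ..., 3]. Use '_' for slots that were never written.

Answer: 1 19 13 12

Derivation:
After op 1 (write(21)): arr=[21 _ _ _] head=0 tail=1 count=1
After op 2 (write(3)): arr=[21 3 _ _] head=0 tail=2 count=2
After op 3 (write(5)): arr=[21 3 5 _] head=0 tail=3 count=3
After op 4 (read()): arr=[21 3 5 _] head=1 tail=3 count=2
After op 5 (read()): arr=[21 3 5 _] head=2 tail=3 count=1
After op 6 (read()): arr=[21 3 5 _] head=3 tail=3 count=0
After op 7 (write(4)): arr=[21 3 5 4] head=3 tail=0 count=1
After op 8 (peek()): arr=[21 3 5 4] head=3 tail=0 count=1
After op 9 (write(17)): arr=[17 3 5 4] head=3 tail=1 count=2
After op 10 (read()): arr=[17 3 5 4] head=0 tail=1 count=1
After op 11 (write(11)): arr=[17 11 5 4] head=0 tail=2 count=2
After op 12 (read()): arr=[17 11 5 4] head=1 tail=2 count=1
After op 13 (write(13)): arr=[17 11 13 4] head=1 tail=3 count=2
After op 14 (write(12)): arr=[17 11 13 12] head=1 tail=0 count=3
After op 15 (write(1)): arr=[1 11 13 12] head=1 tail=1 count=4
After op 16 (write(19)): arr=[1 19 13 12] head=2 tail=2 count=4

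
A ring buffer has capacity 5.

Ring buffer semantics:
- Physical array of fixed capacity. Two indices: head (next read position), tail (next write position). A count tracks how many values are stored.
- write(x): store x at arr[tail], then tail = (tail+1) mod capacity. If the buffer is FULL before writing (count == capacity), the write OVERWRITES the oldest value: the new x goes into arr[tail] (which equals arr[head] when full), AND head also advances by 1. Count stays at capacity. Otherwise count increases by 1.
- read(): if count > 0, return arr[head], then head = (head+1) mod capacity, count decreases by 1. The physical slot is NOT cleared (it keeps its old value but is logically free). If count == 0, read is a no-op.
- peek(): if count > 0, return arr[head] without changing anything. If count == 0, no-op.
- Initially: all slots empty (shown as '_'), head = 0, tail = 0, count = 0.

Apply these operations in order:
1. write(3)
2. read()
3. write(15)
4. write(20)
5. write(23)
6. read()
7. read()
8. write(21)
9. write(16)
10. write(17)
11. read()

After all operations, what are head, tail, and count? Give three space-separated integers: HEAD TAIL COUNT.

After op 1 (write(3)): arr=[3 _ _ _ _] head=0 tail=1 count=1
After op 2 (read()): arr=[3 _ _ _ _] head=1 tail=1 count=0
After op 3 (write(15)): arr=[3 15 _ _ _] head=1 tail=2 count=1
After op 4 (write(20)): arr=[3 15 20 _ _] head=1 tail=3 count=2
After op 5 (write(23)): arr=[3 15 20 23 _] head=1 tail=4 count=3
After op 6 (read()): arr=[3 15 20 23 _] head=2 tail=4 count=2
After op 7 (read()): arr=[3 15 20 23 _] head=3 tail=4 count=1
After op 8 (write(21)): arr=[3 15 20 23 21] head=3 tail=0 count=2
After op 9 (write(16)): arr=[16 15 20 23 21] head=3 tail=1 count=3
After op 10 (write(17)): arr=[16 17 20 23 21] head=3 tail=2 count=4
After op 11 (read()): arr=[16 17 20 23 21] head=4 tail=2 count=3

Answer: 4 2 3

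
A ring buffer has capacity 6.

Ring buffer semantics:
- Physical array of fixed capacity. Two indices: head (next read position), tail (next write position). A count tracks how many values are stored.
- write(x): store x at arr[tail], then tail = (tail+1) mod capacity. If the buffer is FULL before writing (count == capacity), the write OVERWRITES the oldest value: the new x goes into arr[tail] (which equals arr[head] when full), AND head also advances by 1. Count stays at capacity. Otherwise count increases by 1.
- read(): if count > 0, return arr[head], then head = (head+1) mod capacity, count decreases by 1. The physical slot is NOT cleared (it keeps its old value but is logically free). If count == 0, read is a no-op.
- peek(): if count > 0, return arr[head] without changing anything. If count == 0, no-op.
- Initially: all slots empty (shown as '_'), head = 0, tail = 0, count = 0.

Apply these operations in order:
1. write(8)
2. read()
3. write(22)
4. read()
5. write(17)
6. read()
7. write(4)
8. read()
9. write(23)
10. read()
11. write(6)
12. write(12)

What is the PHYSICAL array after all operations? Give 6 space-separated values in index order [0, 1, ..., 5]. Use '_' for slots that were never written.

After op 1 (write(8)): arr=[8 _ _ _ _ _] head=0 tail=1 count=1
After op 2 (read()): arr=[8 _ _ _ _ _] head=1 tail=1 count=0
After op 3 (write(22)): arr=[8 22 _ _ _ _] head=1 tail=2 count=1
After op 4 (read()): arr=[8 22 _ _ _ _] head=2 tail=2 count=0
After op 5 (write(17)): arr=[8 22 17 _ _ _] head=2 tail=3 count=1
After op 6 (read()): arr=[8 22 17 _ _ _] head=3 tail=3 count=0
After op 7 (write(4)): arr=[8 22 17 4 _ _] head=3 tail=4 count=1
After op 8 (read()): arr=[8 22 17 4 _ _] head=4 tail=4 count=0
After op 9 (write(23)): arr=[8 22 17 4 23 _] head=4 tail=5 count=1
After op 10 (read()): arr=[8 22 17 4 23 _] head=5 tail=5 count=0
After op 11 (write(6)): arr=[8 22 17 4 23 6] head=5 tail=0 count=1
After op 12 (write(12)): arr=[12 22 17 4 23 6] head=5 tail=1 count=2

Answer: 12 22 17 4 23 6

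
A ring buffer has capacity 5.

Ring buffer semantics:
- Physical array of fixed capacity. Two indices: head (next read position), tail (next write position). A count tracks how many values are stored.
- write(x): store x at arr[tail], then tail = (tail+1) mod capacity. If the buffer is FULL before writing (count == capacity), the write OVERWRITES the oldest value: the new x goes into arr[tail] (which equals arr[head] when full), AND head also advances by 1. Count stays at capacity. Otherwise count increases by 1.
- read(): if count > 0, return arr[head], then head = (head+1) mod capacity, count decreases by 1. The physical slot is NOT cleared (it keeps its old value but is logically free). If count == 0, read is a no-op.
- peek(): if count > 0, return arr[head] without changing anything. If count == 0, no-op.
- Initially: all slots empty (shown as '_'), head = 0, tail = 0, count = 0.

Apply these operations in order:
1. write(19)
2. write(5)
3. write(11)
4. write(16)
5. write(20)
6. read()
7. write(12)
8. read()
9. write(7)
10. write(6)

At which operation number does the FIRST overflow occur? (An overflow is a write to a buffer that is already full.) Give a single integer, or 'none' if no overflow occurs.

After op 1 (write(19)): arr=[19 _ _ _ _] head=0 tail=1 count=1
After op 2 (write(5)): arr=[19 5 _ _ _] head=0 tail=2 count=2
After op 3 (write(11)): arr=[19 5 11 _ _] head=0 tail=3 count=3
After op 4 (write(16)): arr=[19 5 11 16 _] head=0 tail=4 count=4
After op 5 (write(20)): arr=[19 5 11 16 20] head=0 tail=0 count=5
After op 6 (read()): arr=[19 5 11 16 20] head=1 tail=0 count=4
After op 7 (write(12)): arr=[12 5 11 16 20] head=1 tail=1 count=5
After op 8 (read()): arr=[12 5 11 16 20] head=2 tail=1 count=4
After op 9 (write(7)): arr=[12 7 11 16 20] head=2 tail=2 count=5
After op 10 (write(6)): arr=[12 7 6 16 20] head=3 tail=3 count=5

Answer: 10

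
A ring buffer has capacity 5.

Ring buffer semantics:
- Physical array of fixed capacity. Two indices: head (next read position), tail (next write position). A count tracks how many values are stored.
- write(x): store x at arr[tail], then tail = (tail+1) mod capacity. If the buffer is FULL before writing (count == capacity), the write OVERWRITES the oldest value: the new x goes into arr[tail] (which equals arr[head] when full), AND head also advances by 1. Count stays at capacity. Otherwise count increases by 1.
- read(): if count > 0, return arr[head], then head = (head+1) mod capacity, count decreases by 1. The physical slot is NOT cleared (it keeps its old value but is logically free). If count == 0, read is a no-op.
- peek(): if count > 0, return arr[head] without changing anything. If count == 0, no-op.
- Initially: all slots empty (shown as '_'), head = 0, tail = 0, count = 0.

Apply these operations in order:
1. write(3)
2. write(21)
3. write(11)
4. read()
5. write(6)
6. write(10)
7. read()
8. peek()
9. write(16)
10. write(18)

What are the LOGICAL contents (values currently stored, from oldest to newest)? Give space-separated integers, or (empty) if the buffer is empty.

Answer: 11 6 10 16 18

Derivation:
After op 1 (write(3)): arr=[3 _ _ _ _] head=0 tail=1 count=1
After op 2 (write(21)): arr=[3 21 _ _ _] head=0 tail=2 count=2
After op 3 (write(11)): arr=[3 21 11 _ _] head=0 tail=3 count=3
After op 4 (read()): arr=[3 21 11 _ _] head=1 tail=3 count=2
After op 5 (write(6)): arr=[3 21 11 6 _] head=1 tail=4 count=3
After op 6 (write(10)): arr=[3 21 11 6 10] head=1 tail=0 count=4
After op 7 (read()): arr=[3 21 11 6 10] head=2 tail=0 count=3
After op 8 (peek()): arr=[3 21 11 6 10] head=2 tail=0 count=3
After op 9 (write(16)): arr=[16 21 11 6 10] head=2 tail=1 count=4
After op 10 (write(18)): arr=[16 18 11 6 10] head=2 tail=2 count=5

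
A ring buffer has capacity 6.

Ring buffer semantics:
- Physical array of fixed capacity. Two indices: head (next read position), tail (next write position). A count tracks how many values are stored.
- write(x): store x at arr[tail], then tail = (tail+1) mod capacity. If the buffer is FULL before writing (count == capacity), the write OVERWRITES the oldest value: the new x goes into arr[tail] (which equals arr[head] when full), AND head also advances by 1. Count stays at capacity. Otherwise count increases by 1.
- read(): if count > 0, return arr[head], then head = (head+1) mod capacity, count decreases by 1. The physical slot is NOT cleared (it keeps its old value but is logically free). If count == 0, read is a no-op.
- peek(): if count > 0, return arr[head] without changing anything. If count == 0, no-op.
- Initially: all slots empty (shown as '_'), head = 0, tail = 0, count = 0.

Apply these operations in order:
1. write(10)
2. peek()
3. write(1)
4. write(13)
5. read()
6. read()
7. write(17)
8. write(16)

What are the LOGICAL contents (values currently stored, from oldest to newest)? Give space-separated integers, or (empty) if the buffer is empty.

Answer: 13 17 16

Derivation:
After op 1 (write(10)): arr=[10 _ _ _ _ _] head=0 tail=1 count=1
After op 2 (peek()): arr=[10 _ _ _ _ _] head=0 tail=1 count=1
After op 3 (write(1)): arr=[10 1 _ _ _ _] head=0 tail=2 count=2
After op 4 (write(13)): arr=[10 1 13 _ _ _] head=0 tail=3 count=3
After op 5 (read()): arr=[10 1 13 _ _ _] head=1 tail=3 count=2
After op 6 (read()): arr=[10 1 13 _ _ _] head=2 tail=3 count=1
After op 7 (write(17)): arr=[10 1 13 17 _ _] head=2 tail=4 count=2
After op 8 (write(16)): arr=[10 1 13 17 16 _] head=2 tail=5 count=3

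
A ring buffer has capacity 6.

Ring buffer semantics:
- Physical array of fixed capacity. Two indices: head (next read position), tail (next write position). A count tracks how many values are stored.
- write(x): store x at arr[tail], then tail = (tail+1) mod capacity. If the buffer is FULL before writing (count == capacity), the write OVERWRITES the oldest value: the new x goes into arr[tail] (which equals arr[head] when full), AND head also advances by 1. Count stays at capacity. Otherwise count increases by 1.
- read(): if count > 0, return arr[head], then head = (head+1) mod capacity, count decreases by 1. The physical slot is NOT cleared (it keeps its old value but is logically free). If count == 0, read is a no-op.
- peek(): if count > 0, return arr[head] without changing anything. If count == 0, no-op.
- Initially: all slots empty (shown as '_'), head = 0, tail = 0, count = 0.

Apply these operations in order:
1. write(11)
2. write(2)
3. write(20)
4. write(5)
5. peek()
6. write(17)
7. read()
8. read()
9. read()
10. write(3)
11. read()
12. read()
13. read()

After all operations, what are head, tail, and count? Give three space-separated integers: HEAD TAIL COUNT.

Answer: 0 0 0

Derivation:
After op 1 (write(11)): arr=[11 _ _ _ _ _] head=0 tail=1 count=1
After op 2 (write(2)): arr=[11 2 _ _ _ _] head=0 tail=2 count=2
After op 3 (write(20)): arr=[11 2 20 _ _ _] head=0 tail=3 count=3
After op 4 (write(5)): arr=[11 2 20 5 _ _] head=0 tail=4 count=4
After op 5 (peek()): arr=[11 2 20 5 _ _] head=0 tail=4 count=4
After op 6 (write(17)): arr=[11 2 20 5 17 _] head=0 tail=5 count=5
After op 7 (read()): arr=[11 2 20 5 17 _] head=1 tail=5 count=4
After op 8 (read()): arr=[11 2 20 5 17 _] head=2 tail=5 count=3
After op 9 (read()): arr=[11 2 20 5 17 _] head=3 tail=5 count=2
After op 10 (write(3)): arr=[11 2 20 5 17 3] head=3 tail=0 count=3
After op 11 (read()): arr=[11 2 20 5 17 3] head=4 tail=0 count=2
After op 12 (read()): arr=[11 2 20 5 17 3] head=5 tail=0 count=1
After op 13 (read()): arr=[11 2 20 5 17 3] head=0 tail=0 count=0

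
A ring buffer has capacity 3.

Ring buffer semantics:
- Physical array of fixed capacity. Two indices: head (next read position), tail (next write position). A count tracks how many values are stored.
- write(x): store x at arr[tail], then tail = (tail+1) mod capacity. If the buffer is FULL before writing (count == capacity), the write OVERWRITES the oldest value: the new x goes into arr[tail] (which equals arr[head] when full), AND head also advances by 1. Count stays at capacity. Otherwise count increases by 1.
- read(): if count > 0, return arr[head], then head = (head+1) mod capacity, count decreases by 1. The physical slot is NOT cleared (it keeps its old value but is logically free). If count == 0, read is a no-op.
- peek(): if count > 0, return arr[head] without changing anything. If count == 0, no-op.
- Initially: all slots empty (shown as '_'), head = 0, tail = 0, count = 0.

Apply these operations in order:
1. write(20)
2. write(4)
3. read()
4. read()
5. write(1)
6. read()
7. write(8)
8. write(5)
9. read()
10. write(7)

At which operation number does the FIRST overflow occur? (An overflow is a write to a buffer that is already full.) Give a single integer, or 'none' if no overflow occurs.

Answer: none

Derivation:
After op 1 (write(20)): arr=[20 _ _] head=0 tail=1 count=1
After op 2 (write(4)): arr=[20 4 _] head=0 tail=2 count=2
After op 3 (read()): arr=[20 4 _] head=1 tail=2 count=1
After op 4 (read()): arr=[20 4 _] head=2 tail=2 count=0
After op 5 (write(1)): arr=[20 4 1] head=2 tail=0 count=1
After op 6 (read()): arr=[20 4 1] head=0 tail=0 count=0
After op 7 (write(8)): arr=[8 4 1] head=0 tail=1 count=1
After op 8 (write(5)): arr=[8 5 1] head=0 tail=2 count=2
After op 9 (read()): arr=[8 5 1] head=1 tail=2 count=1
After op 10 (write(7)): arr=[8 5 7] head=1 tail=0 count=2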